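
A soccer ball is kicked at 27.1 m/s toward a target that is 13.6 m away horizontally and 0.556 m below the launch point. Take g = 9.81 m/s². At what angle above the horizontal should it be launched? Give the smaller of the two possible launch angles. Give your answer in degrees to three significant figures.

Trajectory: y = x tanθ − g x² (1 + tan²θ)/(2v₀²). With x = 13.6, y = −0.556, v₀ = 27.1, g = 9.81:
1.235 tan²θ − 13.6 tanθ + (0.6793) = 0.
tanθ = [13.6 ± √(13.6² − 4 × 1.235 × (0.6793))] / (2 × 1.235) = (13.6 ± 13.48) / 2.471, giving tanθ = 0.05018 or 10.96.
θ = 2.873° or 84.79°; the smaller is 2.873°.

2.87°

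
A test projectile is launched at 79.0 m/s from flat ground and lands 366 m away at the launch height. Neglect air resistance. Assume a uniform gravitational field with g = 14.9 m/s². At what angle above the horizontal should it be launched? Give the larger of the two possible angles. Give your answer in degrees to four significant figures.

From R = (v₀²/g) sin 2θ: sin 2θ = 14.9 × 366 / 6241.0 = 0.8738.
2θ = 60.90° or 180° − 60.90° = 119.1°, so θ = 30.45° or 59.55°.
The larger angle is 59.55°.

59.55°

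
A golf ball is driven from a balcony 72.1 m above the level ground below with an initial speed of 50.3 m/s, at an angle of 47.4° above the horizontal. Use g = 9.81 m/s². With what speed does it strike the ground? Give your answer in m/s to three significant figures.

62.8 m/s

Components: vₓ = 50.30 cos 47.4° = 34.05 m/s, v_y0 = 50.30 sin 47.4° = 37.03 m/s.
With up positive and y = 0 at the ground: y(t) = 72.1 + (37.03) t − 4.905 t². Setting y = 0 and taking the positive root: t = [37.03 + √(37.03² + 2·9.81·72.1)] / 9.81 = (37.03 + 52.78) / 9.81 = 9.154 s.
Vertical velocity at impact: v_y = v_y0 − g t = 37.03 − 9.81 × 9.154 = −52.78 m/s.
Speed: |v| = √(vₓ² + v_y²) = √(34.05² + 52.78²) = 62.81 m/s.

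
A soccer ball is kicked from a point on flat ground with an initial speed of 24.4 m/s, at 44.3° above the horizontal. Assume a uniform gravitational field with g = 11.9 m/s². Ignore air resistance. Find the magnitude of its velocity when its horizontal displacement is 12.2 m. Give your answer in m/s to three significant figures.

19.5 m/s

Components: vₓ = 24.40 cos 44.3° = 17.46 m/s, v_y0 = 24.40 sin 44.3° = 17.04 m/s.
Time to reach x = 12.2 m: t = x/vₓ = 12.2/17.46 = 0.6986 s.
Vertical velocity there: v_y = v_y0 − g t = 17.04 − 11.9 × 0.6986 = 8.728 m/s.
Speed: √(vₓ² + v_y²) = √(17.46² + 8.728²) = 19.52 m/s.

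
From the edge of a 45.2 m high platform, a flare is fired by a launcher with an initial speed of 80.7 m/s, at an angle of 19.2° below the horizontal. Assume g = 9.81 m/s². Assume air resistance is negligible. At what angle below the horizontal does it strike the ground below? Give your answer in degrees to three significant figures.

vₓ = 80.70 cos 19.2° = 76.21 m/s; v_y0 = −26.54 m/s (downward).
With up positive and y = 0 at the ground: y(t) = 45.2 + (−26.54) t − 4.905 t². Setting y = 0 and taking the positive root: t = [−26.54 + √(26.54² + 2·9.81·45.2)] / 9.81 = (−26.54 + 39.89) / 9.81 = 1.361 s.
At impact: v_y = v_y0 − g t = −39.89 m/s; vₓ = 76.21 m/s.
Angle below horizontal: arctan(|v_y|/vₓ) = arctan(39.89/76.21) = 27.63°.

27.6°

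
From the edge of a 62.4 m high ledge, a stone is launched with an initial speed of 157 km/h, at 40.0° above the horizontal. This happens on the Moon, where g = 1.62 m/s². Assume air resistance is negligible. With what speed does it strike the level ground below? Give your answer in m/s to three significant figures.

Convert: 157 km/h = 157/3.6 = 43.61 m/s.
Horizontal component vₓ = 43.61 cos 40.0° = 33.41 m/s; vertical v_y0 = 43.61 sin 40.0° = 28.03 m/s.
The projectile lands when y = 62.4 + (28.03) t − ½·1.62·t² = 0. Positive root: t = (28.03 + √(28.03² + 2·1.62·62.4)) / 1.62 = (28.03 + 31.43) / 1.62 = 36.71 s.
Vertical velocity at impact: v_y = v_y0 − g t = 28.03 − 1.62 × 36.71 = −31.43 m/s.
Speed: |v| = √(vₓ² + v_y²) = √(33.41² + 31.43²) = 45.87 m/s.

45.9 m/s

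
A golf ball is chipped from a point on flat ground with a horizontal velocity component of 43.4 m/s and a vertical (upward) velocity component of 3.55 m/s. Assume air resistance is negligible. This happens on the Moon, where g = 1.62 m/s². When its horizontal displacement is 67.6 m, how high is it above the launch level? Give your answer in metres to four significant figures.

x = vₓ t ⇒ t = 67.6/43.40 = 1.558 s.
Height: y = v_y0 t − ½ g t² = 3.550 × 1.558 − 0.8100 × 1.558² = 5.529 − 1.965 = 3.564 m.

3.564 m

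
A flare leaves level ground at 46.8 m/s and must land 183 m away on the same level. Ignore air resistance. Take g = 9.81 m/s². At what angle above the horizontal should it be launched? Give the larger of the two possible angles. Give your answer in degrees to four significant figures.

From R = (v₀²/g) sin 2θ: sin 2θ = 9.81 × 183 / 2190.2 = 0.8196.
2θ = 55.05° or 180° − 55.05° = 125.0°, so θ = 27.52° or 62.48°.
The larger angle is 62.48°.

62.48°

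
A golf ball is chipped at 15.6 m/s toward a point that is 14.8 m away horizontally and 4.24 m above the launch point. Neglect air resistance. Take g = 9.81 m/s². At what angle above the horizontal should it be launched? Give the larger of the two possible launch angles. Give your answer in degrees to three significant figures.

68.9°

Trajectory: y = x tanθ − g x² (1 + tan²θ)/(2v₀²). With x = 14.8, y = 4.24, v₀ = 15.6, g = 9.81:
4.415 tan²θ − 14.8 tanθ + (8.655) = 0.
tanθ = [14.8 ± √(14.8² − 4 × 4.415 × (8.655))] / (2 × 4.415) = (14.8 ± 8.136) / 8.830, giving tanθ = 0.7547 or 2.598.
θ = 37.04° or 68.95°; the larger is 68.95°.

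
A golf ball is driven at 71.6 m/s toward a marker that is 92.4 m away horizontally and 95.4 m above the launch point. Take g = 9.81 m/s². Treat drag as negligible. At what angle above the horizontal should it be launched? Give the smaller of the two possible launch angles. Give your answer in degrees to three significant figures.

51.6°

Trajectory: y = x tanθ − g x² (1 + tan²θ)/(2v₀²). With x = 92.4, y = 95.4, v₀ = 71.6, g = 9.81:
8.169 tan²θ − 92.4 tanθ + (103.6) = 0.
tanθ = [92.4 ± √(92.4² − 4 × 8.169 × (103.6))] / (2 × 8.169) = (92.4 ± 71.79) / 16.34, giving tanθ = 1.262 or 10.05.
θ = 51.60° or 84.32°; the smaller is 51.60°.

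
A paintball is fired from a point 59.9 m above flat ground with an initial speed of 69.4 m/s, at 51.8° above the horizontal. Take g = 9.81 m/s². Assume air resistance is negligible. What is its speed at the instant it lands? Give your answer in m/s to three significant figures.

Horizontal component vₓ = 69.40 cos 51.8° = 42.92 m/s; vertical v_y0 = 69.40 sin 51.8° = 54.54 m/s.
The projectile lands when y = 59.9 + (54.54) t − ½·9.81·t² = 0. Positive root: t = (54.54 + √(54.54² + 2·9.81·59.9)) / 9.81 = (54.54 + 64.42) / 9.81 = 12.13 s.
Vertical velocity at impact: v_y = v_y0 − g t = 54.54 − 9.81 × 12.13 = −64.42 m/s.
Speed: |v| = √(vₓ² + v_y²) = √(42.92² + 64.42²) = 77.41 m/s.

77.4 m/s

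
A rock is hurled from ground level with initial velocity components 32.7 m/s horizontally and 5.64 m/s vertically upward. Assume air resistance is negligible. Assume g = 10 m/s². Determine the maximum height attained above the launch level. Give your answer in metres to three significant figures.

1.59 m

Maximum height: H = v_y0² / (2g) = 5.640² / (2 × 10.0) = 1.590 m.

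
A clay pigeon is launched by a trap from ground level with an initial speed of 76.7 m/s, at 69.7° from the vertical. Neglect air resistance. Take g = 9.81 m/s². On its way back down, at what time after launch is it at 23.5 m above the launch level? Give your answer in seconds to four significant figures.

4.315 s

Horizontal component vₓ = 76.70 sin 69.7° = 71.94 m/s; vertical v_y0 = 76.70 cos 69.7° = 26.61 m/s.
Height y(t) = 26.61 t − 4.905 t² = 23.5 gives 4.905 t² − 26.61 t + 23.5 = 0.
Quadratic formula: t = (26.61 ± √247.02) / 9.81 = (26.61 ± 15.72) / 9.81 → t = 1.110 s or 4.315 s.
The descending-branch root is 4.315 s.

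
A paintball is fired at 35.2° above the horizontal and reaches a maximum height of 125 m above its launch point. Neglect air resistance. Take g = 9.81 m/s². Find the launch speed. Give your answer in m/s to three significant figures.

85.9 m/s

At the peak v_y = 0, so v_y0 = √(2gH) = √(2 × 9.81 × 125) = 49.52 m/s.
v_y0 = v₀ sin θ ⇒ v₀ = 49.52 / sin 35.2° = 85.91 m/s.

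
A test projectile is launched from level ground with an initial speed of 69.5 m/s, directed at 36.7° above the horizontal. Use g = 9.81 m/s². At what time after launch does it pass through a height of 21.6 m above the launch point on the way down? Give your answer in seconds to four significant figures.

7.911 s

Resolve: vₓ = 69.50 cos 36.7° = 55.72 m/s and v_y0 = 69.50 sin 36.7° = 41.53 m/s.
Require v_y0 t − ½ g t² = 21.6, i.e. 4.905 t² − 41.53 t + 21.6 = 0.
Quadratic formula: t = (41.53 ± √1301.4) / 9.81 = (41.53 ± 36.07) / 9.81 → t = 0.5566 s or 7.911 s.
The descending-branch root is 7.911 s.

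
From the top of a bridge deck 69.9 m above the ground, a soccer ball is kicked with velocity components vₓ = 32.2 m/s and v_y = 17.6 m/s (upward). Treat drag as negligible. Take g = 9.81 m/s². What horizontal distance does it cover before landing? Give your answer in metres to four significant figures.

Vertical motion (up positive, ground at y = 0): 4.905 t² − (17.60) t − 69.9 = 0, so t = (17.60 + √(17.60² + 2·9.81·69.9)) / 9.81 = (17.60 + 41.00) / 9.81 = 5.974 s.
Horizontal distance: R = vₓ t = 32.20 × 5.974 = 192.4 m.

192.4 m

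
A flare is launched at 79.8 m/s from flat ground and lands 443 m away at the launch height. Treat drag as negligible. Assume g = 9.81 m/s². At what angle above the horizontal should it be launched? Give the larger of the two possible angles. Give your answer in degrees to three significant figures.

68.5°

Level-ground range R = v₀² sin(2θ)/g ⇒ sin(2θ) = gR/v₀² = 9.81 × 443 / 79.8² = 0.6824.
2θ = 43.03° or 180° − 43.03° = 137.0°, so θ = 21.52° or 68.48°.
The larger angle is 68.48°.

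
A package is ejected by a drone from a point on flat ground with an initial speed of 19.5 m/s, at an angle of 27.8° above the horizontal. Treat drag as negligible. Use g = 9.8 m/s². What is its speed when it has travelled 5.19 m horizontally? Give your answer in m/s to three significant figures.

18.3 m/s

Components: vₓ = 19.50 cos 27.8° = 17.25 m/s, v_y0 = 19.50 sin 27.8° = 9.095 m/s.
Time to reach x = 5.19 m: t = x/vₓ = 5.19/17.25 = 0.3009 s.
Vertical velocity there: v_y = v_y0 − g t = 9.095 − 9.80 × 0.3009 = 6.146 m/s.
Speed: √(vₓ² + v_y²) = √(17.25² + 6.146²) = 18.31 m/s.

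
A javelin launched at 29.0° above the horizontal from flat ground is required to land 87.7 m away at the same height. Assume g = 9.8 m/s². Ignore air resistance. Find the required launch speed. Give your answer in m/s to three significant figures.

On level ground R = v₀² sin 2θ / g ⇒ v₀ = √(gR / sin 2θ).
v₀ = √(9.80 × 87.7 / sin 58.00°) = √(859.5 / 0.8480) = √1013.5 = 31.83 m/s.

31.8 m/s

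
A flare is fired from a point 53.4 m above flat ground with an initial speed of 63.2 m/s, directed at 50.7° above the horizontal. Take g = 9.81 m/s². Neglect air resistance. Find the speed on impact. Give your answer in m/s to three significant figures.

71.0 m/s

Resolve: vₓ = 63.20 cos 50.7° = 40.03 m/s and v_y0 = 63.20 sin 50.7° = 48.91 m/s.
Vertical motion (up positive, ground at y = 0): 4.905 t² − (48.91) t − 53.4 = 0, so t = (48.91 + √(48.91² + 2·9.81·53.4)) / 9.81 = (48.91 + 58.65) / 9.81 = 10.96 s.
Vertical velocity at impact: v_y = v_y0 − g t = 48.91 − 9.81 × 10.96 = −58.65 m/s.
Speed: |v| = √(vₓ² + v_y²) = √(40.03² + 58.65²) = 71.01 m/s.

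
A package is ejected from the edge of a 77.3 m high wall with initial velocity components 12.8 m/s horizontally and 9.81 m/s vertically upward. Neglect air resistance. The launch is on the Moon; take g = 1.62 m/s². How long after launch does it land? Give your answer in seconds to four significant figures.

Vertical motion (up positive, ground at y = 0): 0.8100 t² − (9.810) t − 77.3 = 0, so t = (9.810 + √(9.810² + 2·1.62·77.3)) / 1.62 = (9.810 + 18.62) / 1.62 = 17.55 s.

17.55 s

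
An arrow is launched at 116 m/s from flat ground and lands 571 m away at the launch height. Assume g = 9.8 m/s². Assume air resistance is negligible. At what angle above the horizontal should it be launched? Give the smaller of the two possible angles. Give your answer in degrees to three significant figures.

12.3°

From R = (v₀²/g) sin 2θ: sin 2θ = 9.80 × 571 / 13456 = 0.4159.
2θ = 24.57° or 180° − 24.57° = 155.4°, so θ = 12.29° or 77.71°.
The smaller angle is 12.29°.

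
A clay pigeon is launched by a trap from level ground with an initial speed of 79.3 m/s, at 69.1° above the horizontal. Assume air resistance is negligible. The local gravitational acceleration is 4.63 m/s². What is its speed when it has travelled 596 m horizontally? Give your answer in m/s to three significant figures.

36.8 m/s

Resolve: vₓ = 79.30 cos 69.1° = 28.29 m/s and v_y0 = 79.30 sin 69.1° = 74.08 m/s.
Time to reach x = 596 m: t = x/vₓ = 596/28.29 = 21.07 s.
Vertical velocity there: v_y = v_y0 − g t = 74.08 − 4.63 × 21.07 = −23.46 m/s.
Speed: √(vₓ² + v_y²) = √(28.29² + 23.46²) = 36.75 m/s.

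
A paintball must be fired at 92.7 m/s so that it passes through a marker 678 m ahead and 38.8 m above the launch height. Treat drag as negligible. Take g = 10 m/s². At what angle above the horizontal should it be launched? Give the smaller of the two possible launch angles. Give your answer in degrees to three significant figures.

30.5°

Trajectory: y = x tanθ − g x² (1 + tan²θ)/(2v₀²). With x = 678, y = 38.8, v₀ = 92.7, g = 10.0:
267.5 tan²θ − 678 tanθ + (306.3) = 0.
tanθ = [678 ± √(678² − 4 × 267.5 × (306.3))] / (2 × 267.5) = (678 ± 363.3) / 534.9, giving tanθ = 0.5882 or 1.947.
θ = 30.46° or 62.81°; the smaller is 30.46°.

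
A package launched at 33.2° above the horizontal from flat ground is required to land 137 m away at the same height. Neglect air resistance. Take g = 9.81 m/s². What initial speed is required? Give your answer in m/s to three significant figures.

From R = (v₀² / g) sin 2θ: v₀ = √(gR / sin 2θ).
v₀ = √(9.81 × 137 / sin 66.40°) = √(1344 / 0.9164) = √1466.6 = 38.30 m/s.

38.3 m/s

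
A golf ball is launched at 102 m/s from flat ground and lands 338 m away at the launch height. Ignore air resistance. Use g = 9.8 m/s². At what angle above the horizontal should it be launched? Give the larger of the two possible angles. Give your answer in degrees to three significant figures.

80.7°

Level-ground range R = v₀² sin(2θ)/g ⇒ sin(2θ) = gR/v₀² = 9.80 × 338 / 102² = 0.3184.
2θ = 18.56° or 180° − 18.56° = 161.4°, so θ = 9.282° or 80.72°.
The larger angle is 80.72°.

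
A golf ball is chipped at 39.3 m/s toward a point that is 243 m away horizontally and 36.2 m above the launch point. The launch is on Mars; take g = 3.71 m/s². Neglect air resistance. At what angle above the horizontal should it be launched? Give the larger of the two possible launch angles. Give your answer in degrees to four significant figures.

71.02°

Trajectory: y = x tanθ − g x² (1 + tan²θ)/(2v₀²). With x = 243, y = 36.2, v₀ = 39.3, g = 3.71:
70.92 tan²θ − 243 tanθ + (107.1) = 0.
tanθ = [243 ± √(243² − 4 × 70.92 × (107.1))] / (2 × 70.92) = (243 ± 169.3) / 141.8, giving tanθ = 0.5196 or 2.907.
θ = 27.46° or 71.02°; the larger is 71.02°.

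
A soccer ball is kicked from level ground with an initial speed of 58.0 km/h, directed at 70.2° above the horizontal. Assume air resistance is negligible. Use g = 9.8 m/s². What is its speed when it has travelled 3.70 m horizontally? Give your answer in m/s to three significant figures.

Convert: 58.0 km/h = 58.0/3.6 = 16.11 m/s.
vₓ = 16.11 cos 70.2° = 5.457 m/s; v_y0 = 16.11 sin 70.2° = 15.16 m/s.
Time to reach x = 3.70 m: t = x/vₓ = 3.70/5.457 = 0.6780 s.
Vertical velocity there: v_y = v_y0 − g t = 15.16 − 9.80 × 0.6780 = 8.514 m/s.
Speed: √(vₓ² + v_y²) = √(5.457² + 8.514²) = 10.11 m/s.

10.1 m/s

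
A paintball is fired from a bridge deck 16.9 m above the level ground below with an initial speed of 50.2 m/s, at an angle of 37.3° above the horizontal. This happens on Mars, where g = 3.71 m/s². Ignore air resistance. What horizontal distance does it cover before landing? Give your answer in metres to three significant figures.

676 m

Horizontal component vₓ = 50.20 cos 37.3° = 39.93 m/s; vertical v_y0 = 50.20 sin 37.3° = 30.42 m/s.
With up positive and y = 0 at the ground: y(t) = 16.9 + (30.42) t − 1.855 t². Setting y = 0 and taking the positive root: t = [30.42 + √(30.42² + 2·3.71·16.9)] / 3.71 = (30.42 + 32.42) / 3.71 = 16.94 s.
Horizontal distance: R = vₓ t = 39.93 × 16.94 = 676.3 m.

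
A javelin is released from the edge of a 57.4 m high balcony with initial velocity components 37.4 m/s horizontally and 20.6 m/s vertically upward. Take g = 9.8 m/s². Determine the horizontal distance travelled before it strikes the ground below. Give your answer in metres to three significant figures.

The projectile lands when y = 57.4 + (20.60) t − ½·9.80·t² = 0. Positive root: t = (20.60 + √(20.60² + 2·9.80·57.4)) / 9.80 = (20.60 + 39.36) / 9.80 = 6.119 s.
Horizontal distance: R = vₓ t = 37.40 × 6.119 = 228.8 m.

229 m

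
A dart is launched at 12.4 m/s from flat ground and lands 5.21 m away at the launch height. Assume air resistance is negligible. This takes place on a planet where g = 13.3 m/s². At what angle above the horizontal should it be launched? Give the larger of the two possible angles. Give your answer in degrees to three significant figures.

76.6°

R = v₀² sin 2θ / g gives sin 2θ = gR/v₀² = 13.3·5.21/12.4² = 0.4507.
2θ = 26.79° or 180° − 26.79° = 153.2°, so θ = 13.39° or 76.61°.
The larger angle is 76.61°.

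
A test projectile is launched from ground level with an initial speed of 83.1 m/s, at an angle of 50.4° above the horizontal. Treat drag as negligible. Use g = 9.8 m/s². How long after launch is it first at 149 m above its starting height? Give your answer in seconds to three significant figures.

Resolve: vₓ = 83.10 cos 50.4° = 52.97 m/s and v_y0 = 83.10 sin 50.4° = 64.03 m/s.
Require v_y0 t − ½ g t² = 149, i.e. 4.900 t² − 64.03 t + 149 = 0.
Quadratic formula: t = (64.03 ± √1179.4) / 9.80 = (64.03 ± 34.34) / 9.80 → t = 3.029 s or 10.04 s.
The first (ascending) time is 3.029 s.

3.03 s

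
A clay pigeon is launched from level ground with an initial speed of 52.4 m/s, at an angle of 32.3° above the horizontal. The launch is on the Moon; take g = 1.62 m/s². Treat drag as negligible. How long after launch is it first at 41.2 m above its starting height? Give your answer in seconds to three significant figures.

Resolve: vₓ = 52.40 cos 32.3° = 44.29 m/s and v_y0 = 52.40 sin 32.3° = 28.00 m/s.
Set y = v_y0 t − ½ g t² = 41.2: 0.8100 t² − 28.00 t + 41.2 = 0.
t = [28.00 ± √(28.00² − 2·1.62·41.2)] / 1.62 = (28.00 ± 25.51) / 1.62, so t = 1.540 s or t = 33.03 s.
The first (ascending) time is 1.540 s.

1.54 s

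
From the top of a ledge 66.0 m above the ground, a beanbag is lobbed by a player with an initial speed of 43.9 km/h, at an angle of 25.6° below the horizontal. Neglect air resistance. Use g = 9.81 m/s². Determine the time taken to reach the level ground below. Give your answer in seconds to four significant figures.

3.170 s

Convert: 43.9 km/h = 43.9/3.6 = 12.19 m/s.
Horizontal component vₓ = 12.19 cos 25.6° = 11.00 m/s; vertical v_y0 = −5.269 m/s (downward).
Vertical motion (up positive, ground at y = 0): 4.905 t² − (−5.269) t − 66.0 = 0, so t = (−5.269 + √(5.269² + 2·9.81·66.0)) / 9.81 = (−5.269 + 36.37) / 9.81 = 3.170 s.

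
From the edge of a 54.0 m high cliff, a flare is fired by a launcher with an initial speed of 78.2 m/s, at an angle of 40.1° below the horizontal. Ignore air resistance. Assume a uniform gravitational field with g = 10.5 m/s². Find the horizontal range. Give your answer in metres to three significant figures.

58.2 m

Horizontal component vₓ = 78.20 cos 40.1° = 59.82 m/s; vertical v_y0 = −50.37 m/s (downward).
With up positive and y = 0 at the ground: y(t) = 54.0 + (−50.37) t − 5.250 t². Setting y = 0 and taking the positive root: t = [−50.37 + √(50.37² + 2·10.5·54.0)] / 10.5 = (−50.37 + 60.59) / 10.5 = 0.9733 s.
Horizontal distance: R = vₓ t = 59.82 × 0.9733 = 58.22 m.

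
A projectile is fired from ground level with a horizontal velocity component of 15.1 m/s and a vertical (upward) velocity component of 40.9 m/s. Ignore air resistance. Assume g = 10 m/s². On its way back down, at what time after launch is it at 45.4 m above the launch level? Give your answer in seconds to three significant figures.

Set y = v_y0 t − ½ g t² = 45.4: 5.000 t² − 40.90 t + 45.4 = 0.
Quadratic formula: t = (40.90 ± √764.81) / 10.0 = (40.90 ± 27.66) / 10.0 → t = 1.324 s or 6.856 s.
The descending-branch root is 6.856 s.

6.86 s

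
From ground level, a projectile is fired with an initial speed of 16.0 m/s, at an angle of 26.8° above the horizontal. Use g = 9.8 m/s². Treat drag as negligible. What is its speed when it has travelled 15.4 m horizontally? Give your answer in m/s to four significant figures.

vₓ = 16.00 cos 26.8° = 14.28 m/s; v_y0 = 16.00 sin 26.8° = 7.214 m/s.
x = vₓ t ⇒ t = 15.4/14.28 = 1.078 s.
Vertical velocity there: v_y = v_y0 − g t = 7.214 − 9.80 × 1.078 = −3.354 m/s.
Speed: √(vₓ² + v_y²) = √(14.28² + 3.354²) = 14.67 m/s.

14.67 m/s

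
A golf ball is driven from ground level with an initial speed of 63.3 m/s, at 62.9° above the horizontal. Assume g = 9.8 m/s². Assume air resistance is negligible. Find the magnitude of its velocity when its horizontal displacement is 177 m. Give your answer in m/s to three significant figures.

29.1 m/s

vₓ = 63.30 cos 62.9° = 28.84 m/s; v_y0 = 63.30 sin 62.9° = 56.35 m/s.
x = vₓ t ⇒ t = 177/28.84 = 6.138 s.
Vertical velocity there: v_y = v_y0 − g t = 56.35 − 9.80 × 6.138 = −3.804 m/s.
Speed: √(vₓ² + v_y²) = √(28.84² + 3.804²) = 29.09 m/s.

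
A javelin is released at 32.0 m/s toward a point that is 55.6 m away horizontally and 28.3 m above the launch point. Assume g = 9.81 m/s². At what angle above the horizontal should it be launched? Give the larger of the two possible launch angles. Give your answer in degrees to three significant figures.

69.4°

Trajectory: y = x tanθ − g x² (1 + tan²θ)/(2v₀²). With x = 55.6, y = 28.3, v₀ = 32.0, g = 9.81:
14.81 tan²θ − 55.6 tanθ + (43.11) = 0.
tanθ = [55.6 ± √(55.6² − 4 × 14.81 × (43.11))] / (2 × 14.81) = (55.6 ± 23.20) / 29.62, giving tanθ = 1.094 or 2.661.
θ = 47.57° or 69.40°; the larger is 69.40°.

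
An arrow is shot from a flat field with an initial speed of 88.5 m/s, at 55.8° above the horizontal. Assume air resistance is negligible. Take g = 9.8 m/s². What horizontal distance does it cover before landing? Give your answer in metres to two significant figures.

vₓ = 88.50 cos 55.8° = 49.74 m/s; v_y0 = 88.50 sin 55.8° = 73.20 m/s.
Time aloft: T = 2 v_y0 / g = 2 × 73.20 / 9.80 = 14.94 s.
Range: R = vₓ T = 49.74 × 14.94 = 743.1 m.

740 m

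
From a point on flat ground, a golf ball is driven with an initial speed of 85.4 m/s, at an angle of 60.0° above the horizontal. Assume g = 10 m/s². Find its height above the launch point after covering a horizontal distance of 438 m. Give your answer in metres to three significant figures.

vₓ = 85.40 cos 60.0° = 42.70 m/s; v_y0 = 85.40 sin 60.0° = 73.96 m/s.
x = vₓ t ⇒ t = 438/42.70 = 10.26 s.
Height: y = v_y0 t − ½ g t² = 73.96 × 10.26 − 5.000 × 10.26² = 758.6 − 526.1 = 232.5 m.

233 m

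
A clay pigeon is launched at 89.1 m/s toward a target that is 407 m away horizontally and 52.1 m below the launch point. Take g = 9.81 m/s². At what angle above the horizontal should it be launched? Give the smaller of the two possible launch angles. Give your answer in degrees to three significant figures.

7.27°

Trajectory: y = x tanθ − g x² (1 + tan²θ)/(2v₀²). With x = 407, y = −52.1, v₀ = 89.1, g = 9.81:
102.3 tan²θ − 407 tanθ + (50.25) = 0.
tanθ = [407 ± √(407² − 4 × 102.3 × (50.25))] / (2 × 102.3) = (407 ± 380.9) / 204.7, giving tanθ = 0.1275 or 3.849.
θ = 7.269° or 75.44°; the smaller is 7.269°.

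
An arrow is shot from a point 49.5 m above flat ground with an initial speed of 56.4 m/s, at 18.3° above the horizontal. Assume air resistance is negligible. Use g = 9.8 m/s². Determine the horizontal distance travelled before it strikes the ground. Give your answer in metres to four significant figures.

Horizontal component vₓ = 56.40 cos 18.3° = 53.55 m/s; vertical v_y0 = 56.40 sin 18.3° = 17.71 m/s.
Vertical motion (up positive, ground at y = 0): 4.900 t² − (17.71) t − 49.5 = 0, so t = (17.71 + √(17.71² + 2·9.80·49.5)) / 9.80 = (17.71 + 35.83) / 9.80 = 5.463 s.
Horizontal distance: R = vₓ t = 53.55 × 5.463 = 292.5 m.

292.5 m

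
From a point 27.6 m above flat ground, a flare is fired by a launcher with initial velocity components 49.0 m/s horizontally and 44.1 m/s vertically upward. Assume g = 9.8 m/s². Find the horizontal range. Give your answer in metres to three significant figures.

470 m

Vertical motion (up positive, ground at y = 0): 4.900 t² − (44.10) t − 27.6 = 0, so t = (44.10 + √(44.10² + 2·9.80·27.6)) / 9.80 = (44.10 + 49.86) / 9.80 = 9.587 s.
Horizontal distance: R = vₓ t = 49.00 × 9.587 = 469.8 m.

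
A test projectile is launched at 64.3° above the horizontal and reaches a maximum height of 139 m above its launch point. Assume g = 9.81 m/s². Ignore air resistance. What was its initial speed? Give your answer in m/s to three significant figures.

At the peak v_y = 0, so v_y0 = √(2gH) = √(2 × 9.81 × 139) = 52.22 m/s.
v_y0 = v₀ sin θ ⇒ v₀ = 52.22 / sin 64.3° = 57.96 m/s.

58.0 m/s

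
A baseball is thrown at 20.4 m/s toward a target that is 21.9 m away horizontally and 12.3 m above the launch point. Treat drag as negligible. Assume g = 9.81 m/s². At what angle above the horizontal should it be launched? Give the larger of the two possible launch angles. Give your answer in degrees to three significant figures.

Trajectory: y = x tanθ − g x² (1 + tan²θ)/(2v₀²). With x = 21.9, y = 12.3, v₀ = 20.4, g = 9.81:
5.653 tan²θ − 21.9 tanθ + (17.95) = 0.
tanθ = [21.9 ± √(21.9² − 4 × 5.653 × (17.95))] / (2 × 5.653) = (21.9 ± 8.583) / 11.31, giving tanθ = 1.178 or 2.696.
θ = 49.67° or 69.65°; the larger is 69.65°.

69.7°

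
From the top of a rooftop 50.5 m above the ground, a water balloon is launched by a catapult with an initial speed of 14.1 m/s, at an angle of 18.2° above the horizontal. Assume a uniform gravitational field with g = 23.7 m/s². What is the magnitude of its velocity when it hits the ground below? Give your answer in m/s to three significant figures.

Components: vₓ = 14.10 cos 18.2° = 13.39 m/s, v_y0 = 14.10 sin 18.2° = 4.404 m/s.
With up positive and y = 0 at the ground: y(t) = 50.5 + (4.404) t − 11.85 t². Setting y = 0 and taking the positive root: t = [4.404 + √(4.404² + 2·23.7·50.5)] / 23.7 = (4.404 + 49.12) / 23.7 = 2.259 s.
Vertical velocity at impact: v_y = v_y0 − g t = 4.404 − 23.7 × 2.259 = −49.12 m/s.
Speed: |v| = √(vₓ² + v_y²) = √(13.39² + 49.12²) = 50.92 m/s.

50.9 m/s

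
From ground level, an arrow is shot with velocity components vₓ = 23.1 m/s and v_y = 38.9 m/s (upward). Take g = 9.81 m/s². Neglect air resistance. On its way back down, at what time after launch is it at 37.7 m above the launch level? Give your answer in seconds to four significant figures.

Height y(t) = 38.90 t − 4.905 t² = 37.7 gives 4.905 t² − 38.90 t + 37.7 = 0.
Quadratic formula: t = (38.90 ± √773.54) / 9.81 = (38.90 ± 27.81) / 9.81 → t = 1.130 s or 6.800 s.
The descending-branch root is 6.800 s.

6.800 s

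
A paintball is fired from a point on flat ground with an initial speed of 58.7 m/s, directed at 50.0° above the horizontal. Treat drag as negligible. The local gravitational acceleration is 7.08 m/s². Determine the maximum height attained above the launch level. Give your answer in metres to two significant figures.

Components: vₓ = 58.70 cos 50.0° = 37.73 m/s, v_y0 = 58.70 sin 50.0° = 44.97 m/s.
Peak height H = v_y0² / (2g) = 2022.0 / 14.16 = 142.8 m.

140 m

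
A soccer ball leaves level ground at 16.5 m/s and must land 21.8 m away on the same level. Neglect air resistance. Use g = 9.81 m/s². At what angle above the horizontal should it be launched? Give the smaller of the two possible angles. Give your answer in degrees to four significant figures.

R = v₀² sin 2θ / g gives sin 2θ = gR/v₀² = 9.81·21.8/16.5² = 0.7855.
2θ = 51.77° or 180° − 51.77° = 128.2°, so θ = 25.88° or 64.12°.
The smaller angle is 25.88°.

25.88°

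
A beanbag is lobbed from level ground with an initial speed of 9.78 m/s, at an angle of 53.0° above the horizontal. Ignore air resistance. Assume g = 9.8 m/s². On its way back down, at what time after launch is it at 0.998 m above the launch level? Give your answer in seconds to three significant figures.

1.45 s

Components: vₓ = 9.780 cos 53.0° = 5.886 m/s, v_y0 = 9.780 sin 53.0° = 7.811 m/s.
Height y(t) = 7.811 t − 4.900 t² = 0.998 gives 4.900 t² − 7.811 t + 0.998 = 0.
Quadratic formula: t = (7.811 ± √41.446) / 9.80 = (7.811 ± 6.438) / 9.80 → t = 0.1401 s or 1.454 s.
The descending-branch root is 1.454 s.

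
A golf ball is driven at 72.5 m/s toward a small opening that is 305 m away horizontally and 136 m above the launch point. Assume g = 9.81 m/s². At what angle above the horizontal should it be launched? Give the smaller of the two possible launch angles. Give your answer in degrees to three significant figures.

Trajectory: y = x tanθ − g x² (1 + tan²θ)/(2v₀²). With x = 305, y = 136, v₀ = 72.5, g = 9.81:
86.81 tan²θ − 305 tanθ + (222.8) = 0.
tanθ = [305 ± √(305² − 4 × 86.81 × (222.8))] / (2 × 86.81) = (305 ± 125.1) / 173.6, giving tanθ = 1.036 or 2.477.
θ = 46.01° or 68.02°; the smaller is 46.01°.

46.0°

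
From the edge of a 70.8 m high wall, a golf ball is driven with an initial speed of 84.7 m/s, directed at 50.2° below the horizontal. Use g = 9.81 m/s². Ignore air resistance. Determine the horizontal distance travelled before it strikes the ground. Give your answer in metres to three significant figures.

Resolve: vₓ = 84.70 cos 50.2° = 54.22 m/s and v_y0 = −65.07 m/s (downward).
The projectile lands when y = 70.8 + (−65.07) t − ½·9.81·t² = 0. Positive root: t = (−65.07 + √(65.07² + 2·9.81·70.8)) / 9.81 = (−65.07 + 74.99) / 9.81 = 1.011 s.
Horizontal distance: R = vₓ t = 54.22 × 1.011 = 54.81 m.

54.8 m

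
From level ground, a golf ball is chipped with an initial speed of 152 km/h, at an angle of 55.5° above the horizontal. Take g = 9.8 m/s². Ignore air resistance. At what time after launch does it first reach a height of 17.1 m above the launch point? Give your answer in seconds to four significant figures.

0.5312 s

Convert: 152 km/h = 152/3.6 = 42.22 m/s.
Horizontal component vₓ = 42.22 cos 55.5° = 23.91 m/s; vertical v_y0 = 42.22 sin 55.5° = 34.80 m/s.
Height y(t) = 34.80 t − 4.900 t² = 17.1 gives 4.900 t² − 34.80 t + 17.1 = 0.
t = [34.80 ± √(34.80² − 2·9.80·17.1)] / 9.80 = (34.80 ± 29.59) / 9.80, so t = 0.5312 s or t = 6.570 s.
The first (ascending) time is 0.5312 s.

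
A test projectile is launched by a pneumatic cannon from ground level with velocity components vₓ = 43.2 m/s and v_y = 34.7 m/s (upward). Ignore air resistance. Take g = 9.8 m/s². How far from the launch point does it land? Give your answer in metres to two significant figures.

Flight time T = 2 v_y0 / g = 7.082 s.
Horizontal distance R = vₓ T = 43.20 × 7.082 = 305.9 m.

310 m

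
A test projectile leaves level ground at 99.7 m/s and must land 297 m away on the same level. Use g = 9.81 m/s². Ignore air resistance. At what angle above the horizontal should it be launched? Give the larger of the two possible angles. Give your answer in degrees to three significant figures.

From R = (v₀²/g) sin 2θ: sin 2θ = 9.81 × 297 / 9940.1 = 0.2931.
2θ = 17.04° or 180° − 17.04° = 163.0°, so θ = 8.522° or 81.48°.
The larger angle is 81.48°.

81.5°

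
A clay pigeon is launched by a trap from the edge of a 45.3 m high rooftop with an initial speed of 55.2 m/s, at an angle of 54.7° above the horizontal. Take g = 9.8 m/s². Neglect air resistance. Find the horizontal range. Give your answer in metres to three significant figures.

Horizontal component vₓ = 55.20 cos 54.7° = 31.90 m/s; vertical v_y0 = 55.20 sin 54.7° = 45.05 m/s.
With up positive and y = 0 at the ground: y(t) = 45.3 + (45.05) t − 4.900 t². Setting y = 0 and taking the positive root: t = [45.05 + √(45.05² + 2·9.80·45.3)] / 9.80 = (45.05 + 54.01) / 9.80 = 10.11 s.
Horizontal distance: R = vₓ t = 31.90 × 10.11 = 322.4 m.

322 m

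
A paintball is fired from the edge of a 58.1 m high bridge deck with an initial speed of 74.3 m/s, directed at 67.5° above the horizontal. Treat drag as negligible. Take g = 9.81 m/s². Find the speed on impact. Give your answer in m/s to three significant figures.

Horizontal component vₓ = 74.30 cos 67.5° = 28.43 m/s; vertical v_y0 = 74.30 sin 67.5° = 68.64 m/s.
With up positive and y = 0 at the ground: y(t) = 58.1 + (68.64) t − 4.905 t². Setting y = 0 and taking the positive root: t = [68.64 + √(68.64² + 2·9.81·58.1)] / 9.81 = (68.64 + 76.50) / 9.81 = 14.80 s.
Vertical velocity at impact: v_y = v_y0 − g t = 68.64 − 9.81 × 14.80 = −76.50 m/s.
Speed: |v| = √(vₓ² + v_y²) = √(28.43² + 76.50²) = 81.61 m/s.

81.6 m/s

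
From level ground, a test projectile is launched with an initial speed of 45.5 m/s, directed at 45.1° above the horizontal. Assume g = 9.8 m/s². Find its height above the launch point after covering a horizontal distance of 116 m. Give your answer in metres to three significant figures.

Components: vₓ = 45.50 cos 45.1° = 32.12 m/s, v_y0 = 45.50 sin 45.1° = 32.23 m/s.
Time to reach x = 116 m: t = x/vₓ = 116/32.12 = 3.612 s.
Height: y = v_y0 t − ½ g t² = 32.23 × 3.612 − 4.900 × 3.612² = 116.4 − 63.92 = 52.49 m.

52.5 m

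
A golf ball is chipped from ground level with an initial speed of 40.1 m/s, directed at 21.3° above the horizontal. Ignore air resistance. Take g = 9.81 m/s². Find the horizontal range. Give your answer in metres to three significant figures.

111 m

Horizontal component vₓ = 40.10 cos 21.3° = 37.36 m/s; vertical v_y0 = 40.10 sin 21.3° = 14.57 m/s.
Flight time T = 2 v_y0 / g = 2.970 s.
Range: R = vₓ T = 37.36 × 2.970 = 111.0 m.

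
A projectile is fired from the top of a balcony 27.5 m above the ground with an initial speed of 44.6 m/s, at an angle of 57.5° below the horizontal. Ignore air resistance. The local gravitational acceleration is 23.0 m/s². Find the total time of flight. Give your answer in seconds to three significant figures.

0.615 s

Components: vₓ = 44.60 cos 57.5° = 23.96 m/s, v_y0 = −37.62 m/s (downward).
The projectile lands when y = 27.5 + (−37.62) t − ½·23.0·t² = 0. Positive root: t = (−37.62 + √(37.62² + 2·23.0·27.5)) / 23.0 = (−37.62 + 51.77) / 23.0 = 0.6153 s.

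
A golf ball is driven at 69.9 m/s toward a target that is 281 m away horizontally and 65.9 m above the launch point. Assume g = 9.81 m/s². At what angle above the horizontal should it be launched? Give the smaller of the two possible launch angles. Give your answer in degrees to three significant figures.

32.1°

Trajectory: y = x tanθ − g x² (1 + tan²θ)/(2v₀²). With x = 281, y = 65.9, v₀ = 69.9, g = 9.81:
79.27 tan²θ − 281 tanθ + (145.2) = 0.
tanθ = [281 ± √(281² − 4 × 79.27 × (145.2))] / (2 × 79.27) = (281 ± 181.5) / 158.5, giving tanθ = 0.6278 or 2.917.
θ = 32.12° or 71.08°; the smaller is 32.12°.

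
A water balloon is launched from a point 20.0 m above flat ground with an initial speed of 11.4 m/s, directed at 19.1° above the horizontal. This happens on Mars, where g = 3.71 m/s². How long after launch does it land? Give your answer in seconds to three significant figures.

vₓ = 11.40 cos 19.1° = 10.77 m/s; v_y0 = 11.40 sin 19.1° = 3.730 m/s.
With up positive and y = 0 at the ground: y(t) = 20.0 + (3.730) t − 1.855 t². Setting y = 0 and taking the positive root: t = [3.730 + √(3.730² + 2·3.71·20.0)] / 3.71 = (3.730 + 12.74) / 3.71 = 4.440 s.

4.44 s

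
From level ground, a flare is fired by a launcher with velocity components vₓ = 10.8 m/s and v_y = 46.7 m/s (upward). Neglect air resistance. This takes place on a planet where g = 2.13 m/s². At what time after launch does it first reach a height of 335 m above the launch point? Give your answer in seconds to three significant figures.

9.04 s

Height y(t) = 46.70 t − 1.065 t² = 335 gives 1.065 t² − 46.70 t + 335 = 0.
t = [46.70 ± √(46.70² − 2·2.13·335)] / 2.13 = (46.70 ± 27.46) / 2.13, so t = 9.035 s or t = 34.81 s.
The first (ascending) time is 9.035 s.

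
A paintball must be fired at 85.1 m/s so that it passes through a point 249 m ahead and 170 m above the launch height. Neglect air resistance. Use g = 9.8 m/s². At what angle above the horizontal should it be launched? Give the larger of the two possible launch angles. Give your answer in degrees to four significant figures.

Trajectory: y = x tanθ − g x² (1 + tan²θ)/(2v₀²). With x = 249, y = 170, v₀ = 85.1, g = 9.80:
41.95 tan²θ − 249 tanθ + (212.0) = 0.
tanθ = [249 ± √(249² − 4 × 41.95 × (212.0))] / (2 × 41.95) = (249 ± 162.6) / 83.90, giving tanθ = 1.030 or 4.906.
θ = 45.84° or 78.48°; the larger is 78.48°.

78.48°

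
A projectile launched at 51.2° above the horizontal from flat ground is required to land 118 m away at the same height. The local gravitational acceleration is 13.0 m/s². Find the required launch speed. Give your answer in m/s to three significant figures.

On level ground R = v₀² sin 2θ / g ⇒ v₀ = √(gR / sin 2θ).
v₀ = √(13.0 × 118 / sin 102.4°) = √(1534 / 0.9767) = √1570.6 = 39.63 m/s.

39.6 m/s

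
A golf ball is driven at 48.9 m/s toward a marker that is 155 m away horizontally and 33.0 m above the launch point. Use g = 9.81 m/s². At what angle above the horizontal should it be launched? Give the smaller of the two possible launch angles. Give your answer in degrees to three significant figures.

Trajectory: y = x tanθ − g x² (1 + tan²θ)/(2v₀²). With x = 155, y = 33.0, v₀ = 48.9, g = 9.81:
49.28 tan²θ − 155 tanθ + (82.28) = 0.
tanθ = [155 ± √(155² − 4 × 49.28 × (82.28))] / (2 × 49.28) = (155 ± 88.35) / 98.56, giving tanθ = 0.6763 or 2.469.
θ = 34.07° or 67.95°; the smaller is 34.07°.

34.1°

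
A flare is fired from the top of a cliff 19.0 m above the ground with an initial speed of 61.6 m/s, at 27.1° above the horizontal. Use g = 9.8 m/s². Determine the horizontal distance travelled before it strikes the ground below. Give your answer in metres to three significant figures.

Horizontal component vₓ = 61.60 cos 27.1° = 54.84 m/s; vertical v_y0 = 61.60 sin 27.1° = 28.06 m/s.
The projectile lands when y = 19.0 + (28.06) t − ½·9.80·t² = 0. Positive root: t = (28.06 + √(28.06² + 2·9.80·19.0)) / 9.80 = (28.06 + 34.06) / 9.80 = 6.339 s.
Horizontal distance: R = vₓ t = 54.84 × 6.339 = 347.6 m.

348 m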